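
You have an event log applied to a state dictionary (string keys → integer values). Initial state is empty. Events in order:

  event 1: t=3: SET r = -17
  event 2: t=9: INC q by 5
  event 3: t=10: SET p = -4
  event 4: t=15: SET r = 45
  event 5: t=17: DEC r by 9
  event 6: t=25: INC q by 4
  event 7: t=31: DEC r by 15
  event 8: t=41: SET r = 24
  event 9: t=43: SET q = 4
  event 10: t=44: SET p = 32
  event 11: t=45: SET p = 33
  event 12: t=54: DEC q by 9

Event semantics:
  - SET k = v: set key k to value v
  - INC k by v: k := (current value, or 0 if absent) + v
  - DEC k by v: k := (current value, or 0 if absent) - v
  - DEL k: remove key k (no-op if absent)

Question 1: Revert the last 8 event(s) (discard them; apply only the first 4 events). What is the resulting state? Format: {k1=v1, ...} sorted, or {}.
Keep first 4 events (discard last 8):
  after event 1 (t=3: SET r = -17): {r=-17}
  after event 2 (t=9: INC q by 5): {q=5, r=-17}
  after event 3 (t=10: SET p = -4): {p=-4, q=5, r=-17}
  after event 4 (t=15: SET r = 45): {p=-4, q=5, r=45}

Answer: {p=-4, q=5, r=45}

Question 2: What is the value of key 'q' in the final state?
Track key 'q' through all 12 events:
  event 1 (t=3: SET r = -17): q unchanged
  event 2 (t=9: INC q by 5): q (absent) -> 5
  event 3 (t=10: SET p = -4): q unchanged
  event 4 (t=15: SET r = 45): q unchanged
  event 5 (t=17: DEC r by 9): q unchanged
  event 6 (t=25: INC q by 4): q 5 -> 9
  event 7 (t=31: DEC r by 15): q unchanged
  event 8 (t=41: SET r = 24): q unchanged
  event 9 (t=43: SET q = 4): q 9 -> 4
  event 10 (t=44: SET p = 32): q unchanged
  event 11 (t=45: SET p = 33): q unchanged
  event 12 (t=54: DEC q by 9): q 4 -> -5
Final: q = -5

Answer: -5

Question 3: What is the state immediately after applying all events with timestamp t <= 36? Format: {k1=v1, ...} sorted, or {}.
Answer: {p=-4, q=9, r=21}

Derivation:
Apply events with t <= 36 (7 events):
  after event 1 (t=3: SET r = -17): {r=-17}
  after event 2 (t=9: INC q by 5): {q=5, r=-17}
  after event 3 (t=10: SET p = -4): {p=-4, q=5, r=-17}
  after event 4 (t=15: SET r = 45): {p=-4, q=5, r=45}
  after event 5 (t=17: DEC r by 9): {p=-4, q=5, r=36}
  after event 6 (t=25: INC q by 4): {p=-4, q=9, r=36}
  after event 7 (t=31: DEC r by 15): {p=-4, q=9, r=21}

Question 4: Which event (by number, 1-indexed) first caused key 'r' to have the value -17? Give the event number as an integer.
Answer: 1

Derivation:
Looking for first event where r becomes -17:
  event 1: r (absent) -> -17  <-- first match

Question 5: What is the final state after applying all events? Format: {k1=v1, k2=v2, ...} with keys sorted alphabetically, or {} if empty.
Answer: {p=33, q=-5, r=24}

Derivation:
  after event 1 (t=3: SET r = -17): {r=-17}
  after event 2 (t=9: INC q by 5): {q=5, r=-17}
  after event 3 (t=10: SET p = -4): {p=-4, q=5, r=-17}
  after event 4 (t=15: SET r = 45): {p=-4, q=5, r=45}
  after event 5 (t=17: DEC r by 9): {p=-4, q=5, r=36}
  after event 6 (t=25: INC q by 4): {p=-4, q=9, r=36}
  after event 7 (t=31: DEC r by 15): {p=-4, q=9, r=21}
  after event 8 (t=41: SET r = 24): {p=-4, q=9, r=24}
  after event 9 (t=43: SET q = 4): {p=-4, q=4, r=24}
  after event 10 (t=44: SET p = 32): {p=32, q=4, r=24}
  after event 11 (t=45: SET p = 33): {p=33, q=4, r=24}
  after event 12 (t=54: DEC q by 9): {p=33, q=-5, r=24}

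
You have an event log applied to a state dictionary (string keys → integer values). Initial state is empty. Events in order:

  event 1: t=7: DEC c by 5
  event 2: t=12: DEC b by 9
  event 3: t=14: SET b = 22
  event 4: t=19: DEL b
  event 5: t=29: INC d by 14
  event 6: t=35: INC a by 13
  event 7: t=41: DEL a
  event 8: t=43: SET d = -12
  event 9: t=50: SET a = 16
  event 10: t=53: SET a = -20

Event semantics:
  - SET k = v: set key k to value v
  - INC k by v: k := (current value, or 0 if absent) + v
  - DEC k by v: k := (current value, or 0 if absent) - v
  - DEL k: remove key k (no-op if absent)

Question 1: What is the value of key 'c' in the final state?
Answer: -5

Derivation:
Track key 'c' through all 10 events:
  event 1 (t=7: DEC c by 5): c (absent) -> -5
  event 2 (t=12: DEC b by 9): c unchanged
  event 3 (t=14: SET b = 22): c unchanged
  event 4 (t=19: DEL b): c unchanged
  event 5 (t=29: INC d by 14): c unchanged
  event 6 (t=35: INC a by 13): c unchanged
  event 7 (t=41: DEL a): c unchanged
  event 8 (t=43: SET d = -12): c unchanged
  event 9 (t=50: SET a = 16): c unchanged
  event 10 (t=53: SET a = -20): c unchanged
Final: c = -5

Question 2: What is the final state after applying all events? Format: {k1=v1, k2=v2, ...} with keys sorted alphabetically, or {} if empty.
Answer: {a=-20, c=-5, d=-12}

Derivation:
  after event 1 (t=7: DEC c by 5): {c=-5}
  after event 2 (t=12: DEC b by 9): {b=-9, c=-5}
  after event 3 (t=14: SET b = 22): {b=22, c=-5}
  after event 4 (t=19: DEL b): {c=-5}
  after event 5 (t=29: INC d by 14): {c=-5, d=14}
  after event 6 (t=35: INC a by 13): {a=13, c=-5, d=14}
  after event 7 (t=41: DEL a): {c=-5, d=14}
  after event 8 (t=43: SET d = -12): {c=-5, d=-12}
  after event 9 (t=50: SET a = 16): {a=16, c=-5, d=-12}
  after event 10 (t=53: SET a = -20): {a=-20, c=-5, d=-12}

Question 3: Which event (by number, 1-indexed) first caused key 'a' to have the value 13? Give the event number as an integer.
Answer: 6

Derivation:
Looking for first event where a becomes 13:
  event 6: a (absent) -> 13  <-- first match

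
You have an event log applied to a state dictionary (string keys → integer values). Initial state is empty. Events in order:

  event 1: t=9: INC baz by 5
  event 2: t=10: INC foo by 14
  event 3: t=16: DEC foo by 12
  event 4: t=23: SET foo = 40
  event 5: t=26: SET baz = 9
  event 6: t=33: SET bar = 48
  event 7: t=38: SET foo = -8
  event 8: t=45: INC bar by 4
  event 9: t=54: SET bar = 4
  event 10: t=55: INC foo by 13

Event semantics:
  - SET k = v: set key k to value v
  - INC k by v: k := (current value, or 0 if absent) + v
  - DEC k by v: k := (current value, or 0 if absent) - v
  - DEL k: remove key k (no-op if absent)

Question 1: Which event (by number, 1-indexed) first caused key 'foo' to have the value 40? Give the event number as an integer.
Looking for first event where foo becomes 40:
  event 2: foo = 14
  event 3: foo = 2
  event 4: foo 2 -> 40  <-- first match

Answer: 4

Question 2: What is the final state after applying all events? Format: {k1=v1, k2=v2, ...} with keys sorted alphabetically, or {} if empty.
Answer: {bar=4, baz=9, foo=5}

Derivation:
  after event 1 (t=9: INC baz by 5): {baz=5}
  after event 2 (t=10: INC foo by 14): {baz=5, foo=14}
  after event 3 (t=16: DEC foo by 12): {baz=5, foo=2}
  after event 4 (t=23: SET foo = 40): {baz=5, foo=40}
  after event 5 (t=26: SET baz = 9): {baz=9, foo=40}
  after event 6 (t=33: SET bar = 48): {bar=48, baz=9, foo=40}
  after event 7 (t=38: SET foo = -8): {bar=48, baz=9, foo=-8}
  after event 8 (t=45: INC bar by 4): {bar=52, baz=9, foo=-8}
  after event 9 (t=54: SET bar = 4): {bar=4, baz=9, foo=-8}
  after event 10 (t=55: INC foo by 13): {bar=4, baz=9, foo=5}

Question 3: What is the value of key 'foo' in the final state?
Track key 'foo' through all 10 events:
  event 1 (t=9: INC baz by 5): foo unchanged
  event 2 (t=10: INC foo by 14): foo (absent) -> 14
  event 3 (t=16: DEC foo by 12): foo 14 -> 2
  event 4 (t=23: SET foo = 40): foo 2 -> 40
  event 5 (t=26: SET baz = 9): foo unchanged
  event 6 (t=33: SET bar = 48): foo unchanged
  event 7 (t=38: SET foo = -8): foo 40 -> -8
  event 8 (t=45: INC bar by 4): foo unchanged
  event 9 (t=54: SET bar = 4): foo unchanged
  event 10 (t=55: INC foo by 13): foo -8 -> 5
Final: foo = 5

Answer: 5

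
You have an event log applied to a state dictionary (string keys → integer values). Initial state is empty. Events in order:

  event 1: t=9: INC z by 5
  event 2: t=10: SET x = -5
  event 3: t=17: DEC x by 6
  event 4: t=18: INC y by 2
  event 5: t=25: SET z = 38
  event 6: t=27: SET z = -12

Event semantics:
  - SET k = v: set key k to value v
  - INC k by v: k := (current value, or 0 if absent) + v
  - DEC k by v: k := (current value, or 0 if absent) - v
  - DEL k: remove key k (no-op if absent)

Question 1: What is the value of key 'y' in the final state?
Answer: 2

Derivation:
Track key 'y' through all 6 events:
  event 1 (t=9: INC z by 5): y unchanged
  event 2 (t=10: SET x = -5): y unchanged
  event 3 (t=17: DEC x by 6): y unchanged
  event 4 (t=18: INC y by 2): y (absent) -> 2
  event 5 (t=25: SET z = 38): y unchanged
  event 6 (t=27: SET z = -12): y unchanged
Final: y = 2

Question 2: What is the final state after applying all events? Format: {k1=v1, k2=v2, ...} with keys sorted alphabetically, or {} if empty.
  after event 1 (t=9: INC z by 5): {z=5}
  after event 2 (t=10: SET x = -5): {x=-5, z=5}
  after event 3 (t=17: DEC x by 6): {x=-11, z=5}
  after event 4 (t=18: INC y by 2): {x=-11, y=2, z=5}
  after event 5 (t=25: SET z = 38): {x=-11, y=2, z=38}
  after event 6 (t=27: SET z = -12): {x=-11, y=2, z=-12}

Answer: {x=-11, y=2, z=-12}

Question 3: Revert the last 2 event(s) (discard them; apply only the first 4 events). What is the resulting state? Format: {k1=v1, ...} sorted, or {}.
Keep first 4 events (discard last 2):
  after event 1 (t=9: INC z by 5): {z=5}
  after event 2 (t=10: SET x = -5): {x=-5, z=5}
  after event 3 (t=17: DEC x by 6): {x=-11, z=5}
  after event 4 (t=18: INC y by 2): {x=-11, y=2, z=5}

Answer: {x=-11, y=2, z=5}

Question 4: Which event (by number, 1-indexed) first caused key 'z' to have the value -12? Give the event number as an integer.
Looking for first event where z becomes -12:
  event 1: z = 5
  event 2: z = 5
  event 3: z = 5
  event 4: z = 5
  event 5: z = 38
  event 6: z 38 -> -12  <-- first match

Answer: 6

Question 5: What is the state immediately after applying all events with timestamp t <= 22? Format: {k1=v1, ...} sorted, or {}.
Answer: {x=-11, y=2, z=5}

Derivation:
Apply events with t <= 22 (4 events):
  after event 1 (t=9: INC z by 5): {z=5}
  after event 2 (t=10: SET x = -5): {x=-5, z=5}
  after event 3 (t=17: DEC x by 6): {x=-11, z=5}
  after event 4 (t=18: INC y by 2): {x=-11, y=2, z=5}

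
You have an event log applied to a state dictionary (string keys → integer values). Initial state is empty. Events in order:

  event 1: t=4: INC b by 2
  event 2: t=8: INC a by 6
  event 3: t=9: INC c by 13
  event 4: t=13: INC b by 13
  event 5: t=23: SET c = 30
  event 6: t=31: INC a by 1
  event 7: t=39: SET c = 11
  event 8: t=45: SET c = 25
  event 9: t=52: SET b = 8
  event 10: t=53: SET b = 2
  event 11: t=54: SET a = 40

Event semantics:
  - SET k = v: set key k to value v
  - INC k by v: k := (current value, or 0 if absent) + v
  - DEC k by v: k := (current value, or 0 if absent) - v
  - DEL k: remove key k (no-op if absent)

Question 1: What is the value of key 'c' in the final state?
Answer: 25

Derivation:
Track key 'c' through all 11 events:
  event 1 (t=4: INC b by 2): c unchanged
  event 2 (t=8: INC a by 6): c unchanged
  event 3 (t=9: INC c by 13): c (absent) -> 13
  event 4 (t=13: INC b by 13): c unchanged
  event 5 (t=23: SET c = 30): c 13 -> 30
  event 6 (t=31: INC a by 1): c unchanged
  event 7 (t=39: SET c = 11): c 30 -> 11
  event 8 (t=45: SET c = 25): c 11 -> 25
  event 9 (t=52: SET b = 8): c unchanged
  event 10 (t=53: SET b = 2): c unchanged
  event 11 (t=54: SET a = 40): c unchanged
Final: c = 25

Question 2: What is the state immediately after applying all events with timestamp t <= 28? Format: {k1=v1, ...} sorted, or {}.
Apply events with t <= 28 (5 events):
  after event 1 (t=4: INC b by 2): {b=2}
  after event 2 (t=8: INC a by 6): {a=6, b=2}
  after event 3 (t=9: INC c by 13): {a=6, b=2, c=13}
  after event 4 (t=13: INC b by 13): {a=6, b=15, c=13}
  after event 5 (t=23: SET c = 30): {a=6, b=15, c=30}

Answer: {a=6, b=15, c=30}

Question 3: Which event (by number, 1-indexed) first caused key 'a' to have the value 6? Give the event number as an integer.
Answer: 2

Derivation:
Looking for first event where a becomes 6:
  event 2: a (absent) -> 6  <-- first match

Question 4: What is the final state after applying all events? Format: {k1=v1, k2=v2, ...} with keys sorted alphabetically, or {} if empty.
  after event 1 (t=4: INC b by 2): {b=2}
  after event 2 (t=8: INC a by 6): {a=6, b=2}
  after event 3 (t=9: INC c by 13): {a=6, b=2, c=13}
  after event 4 (t=13: INC b by 13): {a=6, b=15, c=13}
  after event 5 (t=23: SET c = 30): {a=6, b=15, c=30}
  after event 6 (t=31: INC a by 1): {a=7, b=15, c=30}
  after event 7 (t=39: SET c = 11): {a=7, b=15, c=11}
  after event 8 (t=45: SET c = 25): {a=7, b=15, c=25}
  after event 9 (t=52: SET b = 8): {a=7, b=8, c=25}
  after event 10 (t=53: SET b = 2): {a=7, b=2, c=25}
  after event 11 (t=54: SET a = 40): {a=40, b=2, c=25}

Answer: {a=40, b=2, c=25}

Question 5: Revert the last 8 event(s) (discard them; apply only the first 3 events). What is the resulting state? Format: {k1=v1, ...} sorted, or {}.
Answer: {a=6, b=2, c=13}

Derivation:
Keep first 3 events (discard last 8):
  after event 1 (t=4: INC b by 2): {b=2}
  after event 2 (t=8: INC a by 6): {a=6, b=2}
  after event 3 (t=9: INC c by 13): {a=6, b=2, c=13}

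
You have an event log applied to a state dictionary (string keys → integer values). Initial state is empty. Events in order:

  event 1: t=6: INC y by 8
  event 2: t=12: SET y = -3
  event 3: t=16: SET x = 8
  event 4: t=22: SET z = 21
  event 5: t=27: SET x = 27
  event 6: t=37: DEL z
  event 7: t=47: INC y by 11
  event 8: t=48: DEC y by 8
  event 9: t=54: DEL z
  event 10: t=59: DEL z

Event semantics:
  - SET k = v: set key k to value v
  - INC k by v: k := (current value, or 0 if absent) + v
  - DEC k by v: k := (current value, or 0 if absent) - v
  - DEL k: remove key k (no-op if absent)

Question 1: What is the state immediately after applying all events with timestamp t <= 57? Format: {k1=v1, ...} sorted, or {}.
Answer: {x=27, y=0}

Derivation:
Apply events with t <= 57 (9 events):
  after event 1 (t=6: INC y by 8): {y=8}
  after event 2 (t=12: SET y = -3): {y=-3}
  after event 3 (t=16: SET x = 8): {x=8, y=-3}
  after event 4 (t=22: SET z = 21): {x=8, y=-3, z=21}
  after event 5 (t=27: SET x = 27): {x=27, y=-3, z=21}
  after event 6 (t=37: DEL z): {x=27, y=-3}
  after event 7 (t=47: INC y by 11): {x=27, y=8}
  after event 8 (t=48: DEC y by 8): {x=27, y=0}
  after event 9 (t=54: DEL z): {x=27, y=0}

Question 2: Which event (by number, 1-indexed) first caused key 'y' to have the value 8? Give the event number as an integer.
Looking for first event where y becomes 8:
  event 1: y (absent) -> 8  <-- first match

Answer: 1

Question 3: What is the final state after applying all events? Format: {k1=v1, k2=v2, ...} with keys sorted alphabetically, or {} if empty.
  after event 1 (t=6: INC y by 8): {y=8}
  after event 2 (t=12: SET y = -3): {y=-3}
  after event 3 (t=16: SET x = 8): {x=8, y=-3}
  after event 4 (t=22: SET z = 21): {x=8, y=-3, z=21}
  after event 5 (t=27: SET x = 27): {x=27, y=-3, z=21}
  after event 6 (t=37: DEL z): {x=27, y=-3}
  after event 7 (t=47: INC y by 11): {x=27, y=8}
  after event 8 (t=48: DEC y by 8): {x=27, y=0}
  after event 9 (t=54: DEL z): {x=27, y=0}
  after event 10 (t=59: DEL z): {x=27, y=0}

Answer: {x=27, y=0}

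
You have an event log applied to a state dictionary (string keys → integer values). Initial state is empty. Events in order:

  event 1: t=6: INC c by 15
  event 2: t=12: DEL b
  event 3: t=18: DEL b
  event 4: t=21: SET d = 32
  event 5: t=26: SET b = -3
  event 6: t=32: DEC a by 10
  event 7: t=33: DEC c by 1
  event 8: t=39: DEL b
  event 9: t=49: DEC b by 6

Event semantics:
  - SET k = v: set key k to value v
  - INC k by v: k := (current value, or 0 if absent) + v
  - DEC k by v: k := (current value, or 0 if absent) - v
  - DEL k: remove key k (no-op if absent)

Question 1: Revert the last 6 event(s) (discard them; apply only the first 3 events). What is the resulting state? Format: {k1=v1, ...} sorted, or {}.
Keep first 3 events (discard last 6):
  after event 1 (t=6: INC c by 15): {c=15}
  after event 2 (t=12: DEL b): {c=15}
  after event 3 (t=18: DEL b): {c=15}

Answer: {c=15}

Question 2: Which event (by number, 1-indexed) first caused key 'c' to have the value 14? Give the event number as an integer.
Answer: 7

Derivation:
Looking for first event where c becomes 14:
  event 1: c = 15
  event 2: c = 15
  event 3: c = 15
  event 4: c = 15
  event 5: c = 15
  event 6: c = 15
  event 7: c 15 -> 14  <-- first match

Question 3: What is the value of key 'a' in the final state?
Track key 'a' through all 9 events:
  event 1 (t=6: INC c by 15): a unchanged
  event 2 (t=12: DEL b): a unchanged
  event 3 (t=18: DEL b): a unchanged
  event 4 (t=21: SET d = 32): a unchanged
  event 5 (t=26: SET b = -3): a unchanged
  event 6 (t=32: DEC a by 10): a (absent) -> -10
  event 7 (t=33: DEC c by 1): a unchanged
  event 8 (t=39: DEL b): a unchanged
  event 9 (t=49: DEC b by 6): a unchanged
Final: a = -10

Answer: -10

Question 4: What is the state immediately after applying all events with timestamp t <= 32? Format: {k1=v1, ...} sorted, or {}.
Apply events with t <= 32 (6 events):
  after event 1 (t=6: INC c by 15): {c=15}
  after event 2 (t=12: DEL b): {c=15}
  after event 3 (t=18: DEL b): {c=15}
  after event 4 (t=21: SET d = 32): {c=15, d=32}
  after event 5 (t=26: SET b = -3): {b=-3, c=15, d=32}
  after event 6 (t=32: DEC a by 10): {a=-10, b=-3, c=15, d=32}

Answer: {a=-10, b=-3, c=15, d=32}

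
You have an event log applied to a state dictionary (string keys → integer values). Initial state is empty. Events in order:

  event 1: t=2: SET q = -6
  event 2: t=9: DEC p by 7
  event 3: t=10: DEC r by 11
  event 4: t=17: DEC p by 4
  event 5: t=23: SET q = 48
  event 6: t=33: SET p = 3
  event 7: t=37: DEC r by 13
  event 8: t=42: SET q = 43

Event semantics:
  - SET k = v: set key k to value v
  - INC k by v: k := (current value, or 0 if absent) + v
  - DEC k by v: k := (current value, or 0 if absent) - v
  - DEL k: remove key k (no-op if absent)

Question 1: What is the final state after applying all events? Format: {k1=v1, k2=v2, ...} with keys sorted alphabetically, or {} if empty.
  after event 1 (t=2: SET q = -6): {q=-6}
  after event 2 (t=9: DEC p by 7): {p=-7, q=-6}
  after event 3 (t=10: DEC r by 11): {p=-7, q=-6, r=-11}
  after event 4 (t=17: DEC p by 4): {p=-11, q=-6, r=-11}
  after event 5 (t=23: SET q = 48): {p=-11, q=48, r=-11}
  after event 6 (t=33: SET p = 3): {p=3, q=48, r=-11}
  after event 7 (t=37: DEC r by 13): {p=3, q=48, r=-24}
  after event 8 (t=42: SET q = 43): {p=3, q=43, r=-24}

Answer: {p=3, q=43, r=-24}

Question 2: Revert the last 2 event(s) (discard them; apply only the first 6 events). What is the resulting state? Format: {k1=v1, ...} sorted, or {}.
Keep first 6 events (discard last 2):
  after event 1 (t=2: SET q = -6): {q=-6}
  after event 2 (t=9: DEC p by 7): {p=-7, q=-6}
  after event 3 (t=10: DEC r by 11): {p=-7, q=-6, r=-11}
  after event 4 (t=17: DEC p by 4): {p=-11, q=-6, r=-11}
  after event 5 (t=23: SET q = 48): {p=-11, q=48, r=-11}
  after event 6 (t=33: SET p = 3): {p=3, q=48, r=-11}

Answer: {p=3, q=48, r=-11}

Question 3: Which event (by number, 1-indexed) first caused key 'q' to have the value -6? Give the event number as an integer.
Answer: 1

Derivation:
Looking for first event where q becomes -6:
  event 1: q (absent) -> -6  <-- first match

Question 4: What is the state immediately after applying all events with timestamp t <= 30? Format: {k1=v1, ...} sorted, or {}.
Answer: {p=-11, q=48, r=-11}

Derivation:
Apply events with t <= 30 (5 events):
  after event 1 (t=2: SET q = -6): {q=-6}
  after event 2 (t=9: DEC p by 7): {p=-7, q=-6}
  after event 3 (t=10: DEC r by 11): {p=-7, q=-6, r=-11}
  after event 4 (t=17: DEC p by 4): {p=-11, q=-6, r=-11}
  after event 5 (t=23: SET q = 48): {p=-11, q=48, r=-11}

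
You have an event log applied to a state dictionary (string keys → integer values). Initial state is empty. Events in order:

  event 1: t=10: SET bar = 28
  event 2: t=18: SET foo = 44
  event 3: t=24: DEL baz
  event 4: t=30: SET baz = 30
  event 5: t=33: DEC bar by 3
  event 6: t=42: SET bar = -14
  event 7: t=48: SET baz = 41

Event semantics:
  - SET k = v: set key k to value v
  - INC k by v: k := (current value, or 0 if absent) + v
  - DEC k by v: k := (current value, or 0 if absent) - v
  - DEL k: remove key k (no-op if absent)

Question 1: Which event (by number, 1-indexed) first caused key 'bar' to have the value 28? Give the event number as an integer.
Looking for first event where bar becomes 28:
  event 1: bar (absent) -> 28  <-- first match

Answer: 1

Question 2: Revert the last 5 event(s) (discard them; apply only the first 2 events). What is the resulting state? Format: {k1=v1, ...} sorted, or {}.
Keep first 2 events (discard last 5):
  after event 1 (t=10: SET bar = 28): {bar=28}
  after event 2 (t=18: SET foo = 44): {bar=28, foo=44}

Answer: {bar=28, foo=44}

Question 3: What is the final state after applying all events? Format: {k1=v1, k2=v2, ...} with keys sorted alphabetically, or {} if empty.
  after event 1 (t=10: SET bar = 28): {bar=28}
  after event 2 (t=18: SET foo = 44): {bar=28, foo=44}
  after event 3 (t=24: DEL baz): {bar=28, foo=44}
  after event 4 (t=30: SET baz = 30): {bar=28, baz=30, foo=44}
  after event 5 (t=33: DEC bar by 3): {bar=25, baz=30, foo=44}
  after event 6 (t=42: SET bar = -14): {bar=-14, baz=30, foo=44}
  after event 7 (t=48: SET baz = 41): {bar=-14, baz=41, foo=44}

Answer: {bar=-14, baz=41, foo=44}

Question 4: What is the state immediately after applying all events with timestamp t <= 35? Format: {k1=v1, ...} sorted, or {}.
Answer: {bar=25, baz=30, foo=44}

Derivation:
Apply events with t <= 35 (5 events):
  after event 1 (t=10: SET bar = 28): {bar=28}
  after event 2 (t=18: SET foo = 44): {bar=28, foo=44}
  after event 3 (t=24: DEL baz): {bar=28, foo=44}
  after event 4 (t=30: SET baz = 30): {bar=28, baz=30, foo=44}
  after event 5 (t=33: DEC bar by 3): {bar=25, baz=30, foo=44}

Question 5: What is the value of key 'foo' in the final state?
Track key 'foo' through all 7 events:
  event 1 (t=10: SET bar = 28): foo unchanged
  event 2 (t=18: SET foo = 44): foo (absent) -> 44
  event 3 (t=24: DEL baz): foo unchanged
  event 4 (t=30: SET baz = 30): foo unchanged
  event 5 (t=33: DEC bar by 3): foo unchanged
  event 6 (t=42: SET bar = -14): foo unchanged
  event 7 (t=48: SET baz = 41): foo unchanged
Final: foo = 44

Answer: 44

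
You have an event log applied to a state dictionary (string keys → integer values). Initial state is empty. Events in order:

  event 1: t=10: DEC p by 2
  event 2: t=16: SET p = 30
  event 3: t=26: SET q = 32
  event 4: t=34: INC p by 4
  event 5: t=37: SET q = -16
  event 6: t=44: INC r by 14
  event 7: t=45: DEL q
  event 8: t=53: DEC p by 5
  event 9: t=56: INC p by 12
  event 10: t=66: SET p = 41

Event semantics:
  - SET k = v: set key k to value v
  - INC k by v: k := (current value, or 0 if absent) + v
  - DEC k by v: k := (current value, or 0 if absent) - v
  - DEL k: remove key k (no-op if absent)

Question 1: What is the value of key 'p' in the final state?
Answer: 41

Derivation:
Track key 'p' through all 10 events:
  event 1 (t=10: DEC p by 2): p (absent) -> -2
  event 2 (t=16: SET p = 30): p -2 -> 30
  event 3 (t=26: SET q = 32): p unchanged
  event 4 (t=34: INC p by 4): p 30 -> 34
  event 5 (t=37: SET q = -16): p unchanged
  event 6 (t=44: INC r by 14): p unchanged
  event 7 (t=45: DEL q): p unchanged
  event 8 (t=53: DEC p by 5): p 34 -> 29
  event 9 (t=56: INC p by 12): p 29 -> 41
  event 10 (t=66: SET p = 41): p 41 -> 41
Final: p = 41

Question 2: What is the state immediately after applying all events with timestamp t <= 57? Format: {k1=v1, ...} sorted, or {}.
Answer: {p=41, r=14}

Derivation:
Apply events with t <= 57 (9 events):
  after event 1 (t=10: DEC p by 2): {p=-2}
  after event 2 (t=16: SET p = 30): {p=30}
  after event 3 (t=26: SET q = 32): {p=30, q=32}
  after event 4 (t=34: INC p by 4): {p=34, q=32}
  after event 5 (t=37: SET q = -16): {p=34, q=-16}
  after event 6 (t=44: INC r by 14): {p=34, q=-16, r=14}
  after event 7 (t=45: DEL q): {p=34, r=14}
  after event 8 (t=53: DEC p by 5): {p=29, r=14}
  after event 9 (t=56: INC p by 12): {p=41, r=14}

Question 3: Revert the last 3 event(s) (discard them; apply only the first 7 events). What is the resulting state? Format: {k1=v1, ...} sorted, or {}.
Keep first 7 events (discard last 3):
  after event 1 (t=10: DEC p by 2): {p=-2}
  after event 2 (t=16: SET p = 30): {p=30}
  after event 3 (t=26: SET q = 32): {p=30, q=32}
  after event 4 (t=34: INC p by 4): {p=34, q=32}
  after event 5 (t=37: SET q = -16): {p=34, q=-16}
  after event 6 (t=44: INC r by 14): {p=34, q=-16, r=14}
  after event 7 (t=45: DEL q): {p=34, r=14}

Answer: {p=34, r=14}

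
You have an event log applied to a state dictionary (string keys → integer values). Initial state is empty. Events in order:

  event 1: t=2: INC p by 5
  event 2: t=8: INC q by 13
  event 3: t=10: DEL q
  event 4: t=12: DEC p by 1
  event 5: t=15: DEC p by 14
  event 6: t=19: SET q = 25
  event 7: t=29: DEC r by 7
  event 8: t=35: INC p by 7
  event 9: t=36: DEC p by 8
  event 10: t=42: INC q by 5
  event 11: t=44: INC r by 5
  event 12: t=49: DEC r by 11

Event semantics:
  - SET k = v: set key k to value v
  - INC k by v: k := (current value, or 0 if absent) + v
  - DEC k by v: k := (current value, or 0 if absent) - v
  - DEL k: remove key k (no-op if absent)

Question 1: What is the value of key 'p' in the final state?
Answer: -11

Derivation:
Track key 'p' through all 12 events:
  event 1 (t=2: INC p by 5): p (absent) -> 5
  event 2 (t=8: INC q by 13): p unchanged
  event 3 (t=10: DEL q): p unchanged
  event 4 (t=12: DEC p by 1): p 5 -> 4
  event 5 (t=15: DEC p by 14): p 4 -> -10
  event 6 (t=19: SET q = 25): p unchanged
  event 7 (t=29: DEC r by 7): p unchanged
  event 8 (t=35: INC p by 7): p -10 -> -3
  event 9 (t=36: DEC p by 8): p -3 -> -11
  event 10 (t=42: INC q by 5): p unchanged
  event 11 (t=44: INC r by 5): p unchanged
  event 12 (t=49: DEC r by 11): p unchanged
Final: p = -11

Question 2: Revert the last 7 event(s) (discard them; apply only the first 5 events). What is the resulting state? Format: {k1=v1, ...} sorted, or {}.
Answer: {p=-10}

Derivation:
Keep first 5 events (discard last 7):
  after event 1 (t=2: INC p by 5): {p=5}
  after event 2 (t=8: INC q by 13): {p=5, q=13}
  after event 3 (t=10: DEL q): {p=5}
  after event 4 (t=12: DEC p by 1): {p=4}
  after event 5 (t=15: DEC p by 14): {p=-10}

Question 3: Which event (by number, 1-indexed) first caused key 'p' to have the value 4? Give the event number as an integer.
Answer: 4

Derivation:
Looking for first event where p becomes 4:
  event 1: p = 5
  event 2: p = 5
  event 3: p = 5
  event 4: p 5 -> 4  <-- first match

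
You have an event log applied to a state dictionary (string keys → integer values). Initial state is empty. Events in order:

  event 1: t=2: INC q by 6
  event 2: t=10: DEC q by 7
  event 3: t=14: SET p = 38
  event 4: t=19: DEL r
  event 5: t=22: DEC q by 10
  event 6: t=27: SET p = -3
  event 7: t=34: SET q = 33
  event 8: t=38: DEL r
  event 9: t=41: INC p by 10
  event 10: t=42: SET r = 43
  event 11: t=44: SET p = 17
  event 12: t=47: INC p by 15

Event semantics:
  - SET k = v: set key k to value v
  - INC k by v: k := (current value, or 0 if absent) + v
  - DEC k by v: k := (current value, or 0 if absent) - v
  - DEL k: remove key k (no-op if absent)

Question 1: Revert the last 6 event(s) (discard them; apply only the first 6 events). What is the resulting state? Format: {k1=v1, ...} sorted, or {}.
Keep first 6 events (discard last 6):
  after event 1 (t=2: INC q by 6): {q=6}
  after event 2 (t=10: DEC q by 7): {q=-1}
  after event 3 (t=14: SET p = 38): {p=38, q=-1}
  after event 4 (t=19: DEL r): {p=38, q=-1}
  after event 5 (t=22: DEC q by 10): {p=38, q=-11}
  after event 6 (t=27: SET p = -3): {p=-3, q=-11}

Answer: {p=-3, q=-11}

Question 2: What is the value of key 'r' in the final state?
Track key 'r' through all 12 events:
  event 1 (t=2: INC q by 6): r unchanged
  event 2 (t=10: DEC q by 7): r unchanged
  event 3 (t=14: SET p = 38): r unchanged
  event 4 (t=19: DEL r): r (absent) -> (absent)
  event 5 (t=22: DEC q by 10): r unchanged
  event 6 (t=27: SET p = -3): r unchanged
  event 7 (t=34: SET q = 33): r unchanged
  event 8 (t=38: DEL r): r (absent) -> (absent)
  event 9 (t=41: INC p by 10): r unchanged
  event 10 (t=42: SET r = 43): r (absent) -> 43
  event 11 (t=44: SET p = 17): r unchanged
  event 12 (t=47: INC p by 15): r unchanged
Final: r = 43

Answer: 43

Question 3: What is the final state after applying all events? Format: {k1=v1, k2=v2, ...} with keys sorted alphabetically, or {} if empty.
Answer: {p=32, q=33, r=43}

Derivation:
  after event 1 (t=2: INC q by 6): {q=6}
  after event 2 (t=10: DEC q by 7): {q=-1}
  after event 3 (t=14: SET p = 38): {p=38, q=-1}
  after event 4 (t=19: DEL r): {p=38, q=-1}
  after event 5 (t=22: DEC q by 10): {p=38, q=-11}
  after event 6 (t=27: SET p = -3): {p=-3, q=-11}
  after event 7 (t=34: SET q = 33): {p=-3, q=33}
  after event 8 (t=38: DEL r): {p=-3, q=33}
  after event 9 (t=41: INC p by 10): {p=7, q=33}
  after event 10 (t=42: SET r = 43): {p=7, q=33, r=43}
  after event 11 (t=44: SET p = 17): {p=17, q=33, r=43}
  after event 12 (t=47: INC p by 15): {p=32, q=33, r=43}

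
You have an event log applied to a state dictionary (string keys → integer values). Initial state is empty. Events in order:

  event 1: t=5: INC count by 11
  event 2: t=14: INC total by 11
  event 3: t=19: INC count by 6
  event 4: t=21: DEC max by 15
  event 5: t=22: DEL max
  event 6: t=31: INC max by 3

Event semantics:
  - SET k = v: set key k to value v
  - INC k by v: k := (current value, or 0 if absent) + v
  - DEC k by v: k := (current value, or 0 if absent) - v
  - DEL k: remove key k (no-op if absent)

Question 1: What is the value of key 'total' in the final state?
Track key 'total' through all 6 events:
  event 1 (t=5: INC count by 11): total unchanged
  event 2 (t=14: INC total by 11): total (absent) -> 11
  event 3 (t=19: INC count by 6): total unchanged
  event 4 (t=21: DEC max by 15): total unchanged
  event 5 (t=22: DEL max): total unchanged
  event 6 (t=31: INC max by 3): total unchanged
Final: total = 11

Answer: 11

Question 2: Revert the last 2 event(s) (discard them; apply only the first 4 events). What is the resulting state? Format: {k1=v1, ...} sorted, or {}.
Answer: {count=17, max=-15, total=11}

Derivation:
Keep first 4 events (discard last 2):
  after event 1 (t=5: INC count by 11): {count=11}
  after event 2 (t=14: INC total by 11): {count=11, total=11}
  after event 3 (t=19: INC count by 6): {count=17, total=11}
  after event 4 (t=21: DEC max by 15): {count=17, max=-15, total=11}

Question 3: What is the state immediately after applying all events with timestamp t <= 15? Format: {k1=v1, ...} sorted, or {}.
Answer: {count=11, total=11}

Derivation:
Apply events with t <= 15 (2 events):
  after event 1 (t=5: INC count by 11): {count=11}
  after event 2 (t=14: INC total by 11): {count=11, total=11}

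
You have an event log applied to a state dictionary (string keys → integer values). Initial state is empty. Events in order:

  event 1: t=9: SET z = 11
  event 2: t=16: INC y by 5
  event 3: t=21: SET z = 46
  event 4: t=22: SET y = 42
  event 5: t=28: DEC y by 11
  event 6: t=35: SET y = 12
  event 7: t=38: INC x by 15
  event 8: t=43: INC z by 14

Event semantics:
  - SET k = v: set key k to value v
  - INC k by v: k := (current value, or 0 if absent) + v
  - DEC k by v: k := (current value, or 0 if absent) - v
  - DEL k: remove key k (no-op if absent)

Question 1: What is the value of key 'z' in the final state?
Track key 'z' through all 8 events:
  event 1 (t=9: SET z = 11): z (absent) -> 11
  event 2 (t=16: INC y by 5): z unchanged
  event 3 (t=21: SET z = 46): z 11 -> 46
  event 4 (t=22: SET y = 42): z unchanged
  event 5 (t=28: DEC y by 11): z unchanged
  event 6 (t=35: SET y = 12): z unchanged
  event 7 (t=38: INC x by 15): z unchanged
  event 8 (t=43: INC z by 14): z 46 -> 60
Final: z = 60

Answer: 60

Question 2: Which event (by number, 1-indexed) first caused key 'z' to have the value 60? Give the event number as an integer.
Answer: 8

Derivation:
Looking for first event where z becomes 60:
  event 1: z = 11
  event 2: z = 11
  event 3: z = 46
  event 4: z = 46
  event 5: z = 46
  event 6: z = 46
  event 7: z = 46
  event 8: z 46 -> 60  <-- first match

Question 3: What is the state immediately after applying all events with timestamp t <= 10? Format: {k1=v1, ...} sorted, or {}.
Answer: {z=11}

Derivation:
Apply events with t <= 10 (1 events):
  after event 1 (t=9: SET z = 11): {z=11}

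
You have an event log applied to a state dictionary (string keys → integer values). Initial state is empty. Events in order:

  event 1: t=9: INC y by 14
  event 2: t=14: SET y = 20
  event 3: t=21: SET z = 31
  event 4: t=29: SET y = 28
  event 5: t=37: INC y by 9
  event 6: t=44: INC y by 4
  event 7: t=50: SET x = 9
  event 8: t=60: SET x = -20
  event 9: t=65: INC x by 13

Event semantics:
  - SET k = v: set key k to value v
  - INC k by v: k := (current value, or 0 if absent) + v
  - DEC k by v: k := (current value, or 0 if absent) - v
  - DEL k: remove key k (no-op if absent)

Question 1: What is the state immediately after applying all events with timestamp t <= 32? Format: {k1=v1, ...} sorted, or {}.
Apply events with t <= 32 (4 events):
  after event 1 (t=9: INC y by 14): {y=14}
  after event 2 (t=14: SET y = 20): {y=20}
  after event 3 (t=21: SET z = 31): {y=20, z=31}
  after event 4 (t=29: SET y = 28): {y=28, z=31}

Answer: {y=28, z=31}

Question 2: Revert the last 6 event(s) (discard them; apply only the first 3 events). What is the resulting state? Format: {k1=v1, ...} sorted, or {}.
Keep first 3 events (discard last 6):
  after event 1 (t=9: INC y by 14): {y=14}
  after event 2 (t=14: SET y = 20): {y=20}
  after event 3 (t=21: SET z = 31): {y=20, z=31}

Answer: {y=20, z=31}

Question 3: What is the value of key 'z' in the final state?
Track key 'z' through all 9 events:
  event 1 (t=9: INC y by 14): z unchanged
  event 2 (t=14: SET y = 20): z unchanged
  event 3 (t=21: SET z = 31): z (absent) -> 31
  event 4 (t=29: SET y = 28): z unchanged
  event 5 (t=37: INC y by 9): z unchanged
  event 6 (t=44: INC y by 4): z unchanged
  event 7 (t=50: SET x = 9): z unchanged
  event 8 (t=60: SET x = -20): z unchanged
  event 9 (t=65: INC x by 13): z unchanged
Final: z = 31

Answer: 31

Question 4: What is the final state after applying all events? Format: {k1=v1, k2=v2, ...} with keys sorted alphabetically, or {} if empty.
Answer: {x=-7, y=41, z=31}

Derivation:
  after event 1 (t=9: INC y by 14): {y=14}
  after event 2 (t=14: SET y = 20): {y=20}
  after event 3 (t=21: SET z = 31): {y=20, z=31}
  after event 4 (t=29: SET y = 28): {y=28, z=31}
  after event 5 (t=37: INC y by 9): {y=37, z=31}
  after event 6 (t=44: INC y by 4): {y=41, z=31}
  after event 7 (t=50: SET x = 9): {x=9, y=41, z=31}
  after event 8 (t=60: SET x = -20): {x=-20, y=41, z=31}
  after event 9 (t=65: INC x by 13): {x=-7, y=41, z=31}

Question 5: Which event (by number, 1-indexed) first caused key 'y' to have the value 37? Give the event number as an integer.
Answer: 5

Derivation:
Looking for first event where y becomes 37:
  event 1: y = 14
  event 2: y = 20
  event 3: y = 20
  event 4: y = 28
  event 5: y 28 -> 37  <-- first match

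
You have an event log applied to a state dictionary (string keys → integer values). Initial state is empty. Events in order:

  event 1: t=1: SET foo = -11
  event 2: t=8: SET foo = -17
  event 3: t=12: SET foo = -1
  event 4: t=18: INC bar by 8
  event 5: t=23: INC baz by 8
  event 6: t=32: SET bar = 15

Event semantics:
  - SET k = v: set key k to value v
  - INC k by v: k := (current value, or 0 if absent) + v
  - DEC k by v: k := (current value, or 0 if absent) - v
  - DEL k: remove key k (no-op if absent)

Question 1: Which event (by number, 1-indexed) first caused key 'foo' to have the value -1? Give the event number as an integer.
Looking for first event where foo becomes -1:
  event 1: foo = -11
  event 2: foo = -17
  event 3: foo -17 -> -1  <-- first match

Answer: 3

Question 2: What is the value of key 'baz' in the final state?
Track key 'baz' through all 6 events:
  event 1 (t=1: SET foo = -11): baz unchanged
  event 2 (t=8: SET foo = -17): baz unchanged
  event 3 (t=12: SET foo = -1): baz unchanged
  event 4 (t=18: INC bar by 8): baz unchanged
  event 5 (t=23: INC baz by 8): baz (absent) -> 8
  event 6 (t=32: SET bar = 15): baz unchanged
Final: baz = 8

Answer: 8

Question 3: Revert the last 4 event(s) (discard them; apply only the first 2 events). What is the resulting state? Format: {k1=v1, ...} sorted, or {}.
Answer: {foo=-17}

Derivation:
Keep first 2 events (discard last 4):
  after event 1 (t=1: SET foo = -11): {foo=-11}
  after event 2 (t=8: SET foo = -17): {foo=-17}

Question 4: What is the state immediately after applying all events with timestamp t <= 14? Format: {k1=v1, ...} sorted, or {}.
Answer: {foo=-1}

Derivation:
Apply events with t <= 14 (3 events):
  after event 1 (t=1: SET foo = -11): {foo=-11}
  after event 2 (t=8: SET foo = -17): {foo=-17}
  after event 3 (t=12: SET foo = -1): {foo=-1}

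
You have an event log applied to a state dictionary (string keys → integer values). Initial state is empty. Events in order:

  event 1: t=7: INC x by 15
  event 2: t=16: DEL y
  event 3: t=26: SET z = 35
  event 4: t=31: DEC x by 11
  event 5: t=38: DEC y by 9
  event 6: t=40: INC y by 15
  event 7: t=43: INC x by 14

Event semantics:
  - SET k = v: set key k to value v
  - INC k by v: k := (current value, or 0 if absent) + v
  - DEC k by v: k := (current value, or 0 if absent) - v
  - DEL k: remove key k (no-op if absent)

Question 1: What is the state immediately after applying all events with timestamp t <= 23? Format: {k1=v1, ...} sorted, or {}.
Answer: {x=15}

Derivation:
Apply events with t <= 23 (2 events):
  after event 1 (t=7: INC x by 15): {x=15}
  after event 2 (t=16: DEL y): {x=15}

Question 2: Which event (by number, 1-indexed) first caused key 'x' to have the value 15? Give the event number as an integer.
Answer: 1

Derivation:
Looking for first event where x becomes 15:
  event 1: x (absent) -> 15  <-- first match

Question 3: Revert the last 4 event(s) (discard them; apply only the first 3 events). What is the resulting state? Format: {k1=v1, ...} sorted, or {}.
Answer: {x=15, z=35}

Derivation:
Keep first 3 events (discard last 4):
  after event 1 (t=7: INC x by 15): {x=15}
  after event 2 (t=16: DEL y): {x=15}
  after event 3 (t=26: SET z = 35): {x=15, z=35}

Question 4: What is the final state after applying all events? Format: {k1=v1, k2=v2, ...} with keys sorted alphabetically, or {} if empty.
Answer: {x=18, y=6, z=35}

Derivation:
  after event 1 (t=7: INC x by 15): {x=15}
  after event 2 (t=16: DEL y): {x=15}
  after event 3 (t=26: SET z = 35): {x=15, z=35}
  after event 4 (t=31: DEC x by 11): {x=4, z=35}
  after event 5 (t=38: DEC y by 9): {x=4, y=-9, z=35}
  after event 6 (t=40: INC y by 15): {x=4, y=6, z=35}
  after event 7 (t=43: INC x by 14): {x=18, y=6, z=35}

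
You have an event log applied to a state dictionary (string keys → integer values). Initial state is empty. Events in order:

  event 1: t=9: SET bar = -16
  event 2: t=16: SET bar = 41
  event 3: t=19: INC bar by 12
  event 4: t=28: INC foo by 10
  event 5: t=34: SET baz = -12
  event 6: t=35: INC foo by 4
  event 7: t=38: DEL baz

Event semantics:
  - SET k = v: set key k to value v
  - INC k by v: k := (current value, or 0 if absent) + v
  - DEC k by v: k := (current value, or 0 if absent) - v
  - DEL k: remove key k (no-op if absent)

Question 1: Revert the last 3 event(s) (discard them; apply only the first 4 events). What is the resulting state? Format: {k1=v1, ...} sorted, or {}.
Keep first 4 events (discard last 3):
  after event 1 (t=9: SET bar = -16): {bar=-16}
  after event 2 (t=16: SET bar = 41): {bar=41}
  after event 3 (t=19: INC bar by 12): {bar=53}
  after event 4 (t=28: INC foo by 10): {bar=53, foo=10}

Answer: {bar=53, foo=10}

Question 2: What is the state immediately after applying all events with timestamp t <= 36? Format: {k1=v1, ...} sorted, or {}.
Apply events with t <= 36 (6 events):
  after event 1 (t=9: SET bar = -16): {bar=-16}
  after event 2 (t=16: SET bar = 41): {bar=41}
  after event 3 (t=19: INC bar by 12): {bar=53}
  after event 4 (t=28: INC foo by 10): {bar=53, foo=10}
  after event 5 (t=34: SET baz = -12): {bar=53, baz=-12, foo=10}
  after event 6 (t=35: INC foo by 4): {bar=53, baz=-12, foo=14}

Answer: {bar=53, baz=-12, foo=14}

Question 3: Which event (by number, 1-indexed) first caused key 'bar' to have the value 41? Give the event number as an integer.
Looking for first event where bar becomes 41:
  event 1: bar = -16
  event 2: bar -16 -> 41  <-- first match

Answer: 2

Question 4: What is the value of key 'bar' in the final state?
Track key 'bar' through all 7 events:
  event 1 (t=9: SET bar = -16): bar (absent) -> -16
  event 2 (t=16: SET bar = 41): bar -16 -> 41
  event 3 (t=19: INC bar by 12): bar 41 -> 53
  event 4 (t=28: INC foo by 10): bar unchanged
  event 5 (t=34: SET baz = -12): bar unchanged
  event 6 (t=35: INC foo by 4): bar unchanged
  event 7 (t=38: DEL baz): bar unchanged
Final: bar = 53

Answer: 53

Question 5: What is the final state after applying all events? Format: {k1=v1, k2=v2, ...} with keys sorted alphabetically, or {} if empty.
  after event 1 (t=9: SET bar = -16): {bar=-16}
  after event 2 (t=16: SET bar = 41): {bar=41}
  after event 3 (t=19: INC bar by 12): {bar=53}
  after event 4 (t=28: INC foo by 10): {bar=53, foo=10}
  after event 5 (t=34: SET baz = -12): {bar=53, baz=-12, foo=10}
  after event 6 (t=35: INC foo by 4): {bar=53, baz=-12, foo=14}
  after event 7 (t=38: DEL baz): {bar=53, foo=14}

Answer: {bar=53, foo=14}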